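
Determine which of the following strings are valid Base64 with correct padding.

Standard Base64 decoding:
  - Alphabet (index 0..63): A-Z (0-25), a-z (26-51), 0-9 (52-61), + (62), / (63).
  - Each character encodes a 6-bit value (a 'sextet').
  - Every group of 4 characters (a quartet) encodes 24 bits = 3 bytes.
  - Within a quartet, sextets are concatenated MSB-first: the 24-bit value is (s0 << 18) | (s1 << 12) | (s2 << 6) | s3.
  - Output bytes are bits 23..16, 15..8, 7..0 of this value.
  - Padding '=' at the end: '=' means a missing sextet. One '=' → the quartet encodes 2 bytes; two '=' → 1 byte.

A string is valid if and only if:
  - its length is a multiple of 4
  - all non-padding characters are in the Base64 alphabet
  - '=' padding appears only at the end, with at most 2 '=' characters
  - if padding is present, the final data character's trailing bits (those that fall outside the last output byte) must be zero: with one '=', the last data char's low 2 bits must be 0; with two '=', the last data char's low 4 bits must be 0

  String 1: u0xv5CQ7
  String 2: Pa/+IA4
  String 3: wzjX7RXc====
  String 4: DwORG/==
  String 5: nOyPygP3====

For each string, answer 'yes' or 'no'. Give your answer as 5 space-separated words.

Answer: yes no no no no

Derivation:
String 1: 'u0xv5CQ7' → valid
String 2: 'Pa/+IA4' → invalid (len=7 not mult of 4)
String 3: 'wzjX7RXc====' → invalid (4 pad chars (max 2))
String 4: 'DwORG/==' → invalid (bad trailing bits)
String 5: 'nOyPygP3====' → invalid (4 pad chars (max 2))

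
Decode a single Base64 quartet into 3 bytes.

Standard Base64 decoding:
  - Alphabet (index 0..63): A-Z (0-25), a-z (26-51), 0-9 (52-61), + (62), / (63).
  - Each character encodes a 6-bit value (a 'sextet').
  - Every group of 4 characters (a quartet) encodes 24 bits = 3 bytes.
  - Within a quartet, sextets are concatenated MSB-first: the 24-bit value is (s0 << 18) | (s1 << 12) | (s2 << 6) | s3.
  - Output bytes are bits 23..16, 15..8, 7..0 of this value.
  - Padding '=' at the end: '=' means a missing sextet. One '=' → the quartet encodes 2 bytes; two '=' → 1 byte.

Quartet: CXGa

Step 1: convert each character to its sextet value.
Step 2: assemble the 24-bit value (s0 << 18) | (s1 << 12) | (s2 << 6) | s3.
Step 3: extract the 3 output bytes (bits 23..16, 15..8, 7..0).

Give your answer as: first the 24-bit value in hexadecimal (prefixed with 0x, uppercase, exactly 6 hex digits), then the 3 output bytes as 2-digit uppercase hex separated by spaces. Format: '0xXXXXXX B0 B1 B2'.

Answer: 0x09719A 09 71 9A

Derivation:
Sextets: C=2, X=23, G=6, a=26
24-bit: (2<<18) | (23<<12) | (6<<6) | 26
      = 0x080000 | 0x017000 | 0x000180 | 0x00001A
      = 0x09719A
Bytes: (v>>16)&0xFF=09, (v>>8)&0xFF=71, v&0xFF=9A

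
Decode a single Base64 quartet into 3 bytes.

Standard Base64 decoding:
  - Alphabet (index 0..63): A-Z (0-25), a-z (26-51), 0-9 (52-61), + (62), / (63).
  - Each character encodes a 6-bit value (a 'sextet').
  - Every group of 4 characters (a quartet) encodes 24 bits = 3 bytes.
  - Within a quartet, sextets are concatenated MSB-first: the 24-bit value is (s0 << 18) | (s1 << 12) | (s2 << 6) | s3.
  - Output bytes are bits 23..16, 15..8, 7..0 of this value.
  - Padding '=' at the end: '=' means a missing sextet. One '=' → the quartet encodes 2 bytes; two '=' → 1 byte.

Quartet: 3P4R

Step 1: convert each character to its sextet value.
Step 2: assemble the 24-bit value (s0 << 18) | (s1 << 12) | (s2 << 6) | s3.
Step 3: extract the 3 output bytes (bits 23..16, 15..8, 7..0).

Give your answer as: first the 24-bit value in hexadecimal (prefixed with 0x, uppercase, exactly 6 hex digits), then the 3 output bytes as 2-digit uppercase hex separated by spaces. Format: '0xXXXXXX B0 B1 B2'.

Sextets: 3=55, P=15, 4=56, R=17
24-bit: (55<<18) | (15<<12) | (56<<6) | 17
      = 0xDC0000 | 0x00F000 | 0x000E00 | 0x000011
      = 0xDCFE11
Bytes: (v>>16)&0xFF=DC, (v>>8)&0xFF=FE, v&0xFF=11

Answer: 0xDCFE11 DC FE 11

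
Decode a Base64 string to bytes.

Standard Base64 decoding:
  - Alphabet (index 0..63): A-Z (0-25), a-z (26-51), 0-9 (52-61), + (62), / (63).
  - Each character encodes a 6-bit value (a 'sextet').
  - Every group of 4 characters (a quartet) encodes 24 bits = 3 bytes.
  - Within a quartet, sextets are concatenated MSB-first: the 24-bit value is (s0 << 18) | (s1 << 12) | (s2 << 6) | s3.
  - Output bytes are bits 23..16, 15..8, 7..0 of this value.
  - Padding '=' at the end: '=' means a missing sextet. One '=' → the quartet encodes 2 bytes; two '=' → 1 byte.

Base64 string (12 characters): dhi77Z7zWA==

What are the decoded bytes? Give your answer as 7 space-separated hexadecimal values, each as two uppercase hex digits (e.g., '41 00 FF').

After char 0 ('d'=29): chars_in_quartet=1 acc=0x1D bytes_emitted=0
After char 1 ('h'=33): chars_in_quartet=2 acc=0x761 bytes_emitted=0
After char 2 ('i'=34): chars_in_quartet=3 acc=0x1D862 bytes_emitted=0
After char 3 ('7'=59): chars_in_quartet=4 acc=0x7618BB -> emit 76 18 BB, reset; bytes_emitted=3
After char 4 ('7'=59): chars_in_quartet=1 acc=0x3B bytes_emitted=3
After char 5 ('Z'=25): chars_in_quartet=2 acc=0xED9 bytes_emitted=3
After char 6 ('7'=59): chars_in_quartet=3 acc=0x3B67B bytes_emitted=3
After char 7 ('z'=51): chars_in_quartet=4 acc=0xED9EF3 -> emit ED 9E F3, reset; bytes_emitted=6
After char 8 ('W'=22): chars_in_quartet=1 acc=0x16 bytes_emitted=6
After char 9 ('A'=0): chars_in_quartet=2 acc=0x580 bytes_emitted=6
Padding '==': partial quartet acc=0x580 -> emit 58; bytes_emitted=7

Answer: 76 18 BB ED 9E F3 58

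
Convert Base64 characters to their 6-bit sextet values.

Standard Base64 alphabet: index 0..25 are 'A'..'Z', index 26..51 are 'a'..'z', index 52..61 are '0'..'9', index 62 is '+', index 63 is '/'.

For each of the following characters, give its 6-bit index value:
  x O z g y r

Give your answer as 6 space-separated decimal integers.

'x': a..z range, 26 + ord('x') − ord('a') = 49
'O': A..Z range, ord('O') − ord('A') = 14
'z': a..z range, 26 + ord('z') − ord('a') = 51
'g': a..z range, 26 + ord('g') − ord('a') = 32
'y': a..z range, 26 + ord('y') − ord('a') = 50
'r': a..z range, 26 + ord('r') − ord('a') = 43

Answer: 49 14 51 32 50 43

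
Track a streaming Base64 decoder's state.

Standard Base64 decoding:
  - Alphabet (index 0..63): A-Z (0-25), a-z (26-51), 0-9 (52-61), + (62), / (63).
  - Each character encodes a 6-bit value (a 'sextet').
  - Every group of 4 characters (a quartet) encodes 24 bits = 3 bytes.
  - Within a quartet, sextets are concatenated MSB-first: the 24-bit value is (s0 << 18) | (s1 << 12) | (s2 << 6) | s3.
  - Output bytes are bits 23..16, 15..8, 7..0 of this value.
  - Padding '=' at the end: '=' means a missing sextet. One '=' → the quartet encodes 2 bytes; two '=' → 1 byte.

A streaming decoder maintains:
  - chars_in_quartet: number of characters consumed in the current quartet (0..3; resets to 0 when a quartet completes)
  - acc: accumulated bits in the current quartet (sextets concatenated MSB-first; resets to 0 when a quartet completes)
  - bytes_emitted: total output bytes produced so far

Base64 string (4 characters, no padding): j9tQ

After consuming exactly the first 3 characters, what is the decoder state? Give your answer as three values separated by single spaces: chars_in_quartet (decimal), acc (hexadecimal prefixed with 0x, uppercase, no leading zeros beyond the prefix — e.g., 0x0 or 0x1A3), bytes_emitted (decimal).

Answer: 3 0x23F6D 0

Derivation:
After char 0 ('j'=35): chars_in_quartet=1 acc=0x23 bytes_emitted=0
After char 1 ('9'=61): chars_in_quartet=2 acc=0x8FD bytes_emitted=0
After char 2 ('t'=45): chars_in_quartet=3 acc=0x23F6D bytes_emitted=0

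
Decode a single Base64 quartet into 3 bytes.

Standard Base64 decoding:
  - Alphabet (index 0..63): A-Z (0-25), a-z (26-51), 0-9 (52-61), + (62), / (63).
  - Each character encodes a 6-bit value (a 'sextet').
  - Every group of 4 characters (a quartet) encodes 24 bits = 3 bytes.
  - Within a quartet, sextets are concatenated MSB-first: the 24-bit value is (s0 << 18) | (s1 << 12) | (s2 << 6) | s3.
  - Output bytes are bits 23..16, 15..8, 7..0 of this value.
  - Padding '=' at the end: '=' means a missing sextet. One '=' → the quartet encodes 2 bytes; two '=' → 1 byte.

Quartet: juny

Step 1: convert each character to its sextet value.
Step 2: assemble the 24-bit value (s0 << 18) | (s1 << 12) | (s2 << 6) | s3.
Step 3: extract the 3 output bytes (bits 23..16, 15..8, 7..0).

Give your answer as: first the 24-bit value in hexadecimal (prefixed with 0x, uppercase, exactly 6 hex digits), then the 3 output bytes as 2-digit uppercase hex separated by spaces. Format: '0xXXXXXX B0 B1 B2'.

Answer: 0x8EE9F2 8E E9 F2

Derivation:
Sextets: j=35, u=46, n=39, y=50
24-bit: (35<<18) | (46<<12) | (39<<6) | 50
      = 0x8C0000 | 0x02E000 | 0x0009C0 | 0x000032
      = 0x8EE9F2
Bytes: (v>>16)&0xFF=8E, (v>>8)&0xFF=E9, v&0xFF=F2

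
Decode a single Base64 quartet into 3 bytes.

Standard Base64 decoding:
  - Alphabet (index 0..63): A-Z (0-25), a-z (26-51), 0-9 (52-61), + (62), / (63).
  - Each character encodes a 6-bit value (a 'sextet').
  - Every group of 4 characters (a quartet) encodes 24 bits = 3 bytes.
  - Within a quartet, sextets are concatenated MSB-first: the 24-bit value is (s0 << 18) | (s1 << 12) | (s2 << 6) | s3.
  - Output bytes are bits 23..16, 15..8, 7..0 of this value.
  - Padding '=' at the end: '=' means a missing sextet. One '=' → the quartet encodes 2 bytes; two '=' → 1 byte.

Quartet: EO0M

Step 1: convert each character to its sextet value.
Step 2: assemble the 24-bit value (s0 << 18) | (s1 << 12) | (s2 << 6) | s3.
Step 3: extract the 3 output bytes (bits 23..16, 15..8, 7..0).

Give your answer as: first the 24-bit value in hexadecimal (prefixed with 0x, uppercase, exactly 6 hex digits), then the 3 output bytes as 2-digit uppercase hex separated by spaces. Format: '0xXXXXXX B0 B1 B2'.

Sextets: E=4, O=14, 0=52, M=12
24-bit: (4<<18) | (14<<12) | (52<<6) | 12
      = 0x100000 | 0x00E000 | 0x000D00 | 0x00000C
      = 0x10ED0C
Bytes: (v>>16)&0xFF=10, (v>>8)&0xFF=ED, v&0xFF=0C

Answer: 0x10ED0C 10 ED 0C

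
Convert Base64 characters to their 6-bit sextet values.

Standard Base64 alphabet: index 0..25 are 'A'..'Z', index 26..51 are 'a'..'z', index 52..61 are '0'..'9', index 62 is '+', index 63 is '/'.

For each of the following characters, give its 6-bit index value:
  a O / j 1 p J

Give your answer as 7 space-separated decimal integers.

Answer: 26 14 63 35 53 41 9

Derivation:
'a': a..z range, 26 + ord('a') − ord('a') = 26
'O': A..Z range, ord('O') − ord('A') = 14
'/': index 63
'j': a..z range, 26 + ord('j') − ord('a') = 35
'1': 0..9 range, 52 + ord('1') − ord('0') = 53
'p': a..z range, 26 + ord('p') − ord('a') = 41
'J': A..Z range, ord('J') − ord('A') = 9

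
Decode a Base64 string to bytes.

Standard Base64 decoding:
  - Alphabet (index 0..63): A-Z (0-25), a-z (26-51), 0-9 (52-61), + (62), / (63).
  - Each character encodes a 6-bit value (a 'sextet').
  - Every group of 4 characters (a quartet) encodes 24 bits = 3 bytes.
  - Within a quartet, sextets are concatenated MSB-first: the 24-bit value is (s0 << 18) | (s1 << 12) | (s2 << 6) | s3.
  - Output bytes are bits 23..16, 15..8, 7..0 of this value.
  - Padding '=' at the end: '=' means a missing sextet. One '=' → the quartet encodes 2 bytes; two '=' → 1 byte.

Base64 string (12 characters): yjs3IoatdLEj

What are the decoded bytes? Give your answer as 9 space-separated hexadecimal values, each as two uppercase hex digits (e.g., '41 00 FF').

Answer: CA 3B 37 22 86 AD 74 B1 23

Derivation:
After char 0 ('y'=50): chars_in_quartet=1 acc=0x32 bytes_emitted=0
After char 1 ('j'=35): chars_in_quartet=2 acc=0xCA3 bytes_emitted=0
After char 2 ('s'=44): chars_in_quartet=3 acc=0x328EC bytes_emitted=0
After char 3 ('3'=55): chars_in_quartet=4 acc=0xCA3B37 -> emit CA 3B 37, reset; bytes_emitted=3
After char 4 ('I'=8): chars_in_quartet=1 acc=0x8 bytes_emitted=3
After char 5 ('o'=40): chars_in_quartet=2 acc=0x228 bytes_emitted=3
After char 6 ('a'=26): chars_in_quartet=3 acc=0x8A1A bytes_emitted=3
After char 7 ('t'=45): chars_in_quartet=4 acc=0x2286AD -> emit 22 86 AD, reset; bytes_emitted=6
After char 8 ('d'=29): chars_in_quartet=1 acc=0x1D bytes_emitted=6
After char 9 ('L'=11): chars_in_quartet=2 acc=0x74B bytes_emitted=6
After char 10 ('E'=4): chars_in_quartet=3 acc=0x1D2C4 bytes_emitted=6
After char 11 ('j'=35): chars_in_quartet=4 acc=0x74B123 -> emit 74 B1 23, reset; bytes_emitted=9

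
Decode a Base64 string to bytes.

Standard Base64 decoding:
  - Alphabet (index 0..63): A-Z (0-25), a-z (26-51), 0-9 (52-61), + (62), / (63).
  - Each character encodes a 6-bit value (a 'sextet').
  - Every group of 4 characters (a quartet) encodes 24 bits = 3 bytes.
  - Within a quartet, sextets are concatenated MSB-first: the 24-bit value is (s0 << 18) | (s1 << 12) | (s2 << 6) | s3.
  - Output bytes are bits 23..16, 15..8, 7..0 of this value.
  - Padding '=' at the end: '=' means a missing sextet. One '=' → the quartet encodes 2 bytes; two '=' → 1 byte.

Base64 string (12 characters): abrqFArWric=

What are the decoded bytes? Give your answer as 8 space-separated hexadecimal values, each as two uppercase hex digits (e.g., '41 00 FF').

Answer: 69 BA EA 14 0A D6 AE 27

Derivation:
After char 0 ('a'=26): chars_in_quartet=1 acc=0x1A bytes_emitted=0
After char 1 ('b'=27): chars_in_quartet=2 acc=0x69B bytes_emitted=0
After char 2 ('r'=43): chars_in_quartet=3 acc=0x1A6EB bytes_emitted=0
After char 3 ('q'=42): chars_in_quartet=4 acc=0x69BAEA -> emit 69 BA EA, reset; bytes_emitted=3
After char 4 ('F'=5): chars_in_quartet=1 acc=0x5 bytes_emitted=3
After char 5 ('A'=0): chars_in_quartet=2 acc=0x140 bytes_emitted=3
After char 6 ('r'=43): chars_in_quartet=3 acc=0x502B bytes_emitted=3
After char 7 ('W'=22): chars_in_quartet=4 acc=0x140AD6 -> emit 14 0A D6, reset; bytes_emitted=6
After char 8 ('r'=43): chars_in_quartet=1 acc=0x2B bytes_emitted=6
After char 9 ('i'=34): chars_in_quartet=2 acc=0xAE2 bytes_emitted=6
After char 10 ('c'=28): chars_in_quartet=3 acc=0x2B89C bytes_emitted=6
Padding '=': partial quartet acc=0x2B89C -> emit AE 27; bytes_emitted=8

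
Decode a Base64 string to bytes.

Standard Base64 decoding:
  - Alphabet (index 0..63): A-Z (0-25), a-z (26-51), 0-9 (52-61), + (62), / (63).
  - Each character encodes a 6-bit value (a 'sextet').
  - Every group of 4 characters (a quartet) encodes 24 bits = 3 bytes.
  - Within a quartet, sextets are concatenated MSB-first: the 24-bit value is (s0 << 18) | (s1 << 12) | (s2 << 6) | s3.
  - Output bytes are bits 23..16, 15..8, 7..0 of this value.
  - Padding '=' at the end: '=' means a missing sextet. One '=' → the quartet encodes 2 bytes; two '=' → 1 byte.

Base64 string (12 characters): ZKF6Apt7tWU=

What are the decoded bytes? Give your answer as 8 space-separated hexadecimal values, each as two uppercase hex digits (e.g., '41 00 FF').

After char 0 ('Z'=25): chars_in_quartet=1 acc=0x19 bytes_emitted=0
After char 1 ('K'=10): chars_in_quartet=2 acc=0x64A bytes_emitted=0
After char 2 ('F'=5): chars_in_quartet=3 acc=0x19285 bytes_emitted=0
After char 3 ('6'=58): chars_in_quartet=4 acc=0x64A17A -> emit 64 A1 7A, reset; bytes_emitted=3
After char 4 ('A'=0): chars_in_quartet=1 acc=0x0 bytes_emitted=3
After char 5 ('p'=41): chars_in_quartet=2 acc=0x29 bytes_emitted=3
After char 6 ('t'=45): chars_in_quartet=3 acc=0xA6D bytes_emitted=3
After char 7 ('7'=59): chars_in_quartet=4 acc=0x29B7B -> emit 02 9B 7B, reset; bytes_emitted=6
After char 8 ('t'=45): chars_in_quartet=1 acc=0x2D bytes_emitted=6
After char 9 ('W'=22): chars_in_quartet=2 acc=0xB56 bytes_emitted=6
After char 10 ('U'=20): chars_in_quartet=3 acc=0x2D594 bytes_emitted=6
Padding '=': partial quartet acc=0x2D594 -> emit B5 65; bytes_emitted=8

Answer: 64 A1 7A 02 9B 7B B5 65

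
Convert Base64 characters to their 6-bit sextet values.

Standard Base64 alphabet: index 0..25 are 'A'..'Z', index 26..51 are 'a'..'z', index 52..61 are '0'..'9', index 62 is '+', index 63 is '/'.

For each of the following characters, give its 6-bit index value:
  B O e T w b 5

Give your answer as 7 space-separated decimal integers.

'B': A..Z range, ord('B') − ord('A') = 1
'O': A..Z range, ord('O') − ord('A') = 14
'e': a..z range, 26 + ord('e') − ord('a') = 30
'T': A..Z range, ord('T') − ord('A') = 19
'w': a..z range, 26 + ord('w') − ord('a') = 48
'b': a..z range, 26 + ord('b') − ord('a') = 27
'5': 0..9 range, 52 + ord('5') − ord('0') = 57

Answer: 1 14 30 19 48 27 57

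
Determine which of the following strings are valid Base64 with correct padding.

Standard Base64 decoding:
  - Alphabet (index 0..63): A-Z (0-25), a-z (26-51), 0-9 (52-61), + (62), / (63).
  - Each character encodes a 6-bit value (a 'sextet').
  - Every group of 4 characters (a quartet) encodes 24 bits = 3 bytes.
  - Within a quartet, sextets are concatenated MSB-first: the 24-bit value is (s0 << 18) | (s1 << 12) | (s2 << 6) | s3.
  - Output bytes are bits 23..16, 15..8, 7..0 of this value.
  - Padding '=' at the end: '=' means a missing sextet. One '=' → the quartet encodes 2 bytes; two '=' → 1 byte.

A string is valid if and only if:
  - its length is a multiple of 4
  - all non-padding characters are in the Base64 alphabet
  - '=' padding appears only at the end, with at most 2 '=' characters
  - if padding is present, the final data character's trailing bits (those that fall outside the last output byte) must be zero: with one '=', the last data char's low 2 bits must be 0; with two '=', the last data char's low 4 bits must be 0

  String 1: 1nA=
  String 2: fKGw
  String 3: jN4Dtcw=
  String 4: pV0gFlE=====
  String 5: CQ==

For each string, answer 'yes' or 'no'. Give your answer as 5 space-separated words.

String 1: '1nA=' → valid
String 2: 'fKGw' → valid
String 3: 'jN4Dtcw=' → valid
String 4: 'pV0gFlE=====' → invalid (5 pad chars (max 2))
String 5: 'CQ==' → valid

Answer: yes yes yes no yes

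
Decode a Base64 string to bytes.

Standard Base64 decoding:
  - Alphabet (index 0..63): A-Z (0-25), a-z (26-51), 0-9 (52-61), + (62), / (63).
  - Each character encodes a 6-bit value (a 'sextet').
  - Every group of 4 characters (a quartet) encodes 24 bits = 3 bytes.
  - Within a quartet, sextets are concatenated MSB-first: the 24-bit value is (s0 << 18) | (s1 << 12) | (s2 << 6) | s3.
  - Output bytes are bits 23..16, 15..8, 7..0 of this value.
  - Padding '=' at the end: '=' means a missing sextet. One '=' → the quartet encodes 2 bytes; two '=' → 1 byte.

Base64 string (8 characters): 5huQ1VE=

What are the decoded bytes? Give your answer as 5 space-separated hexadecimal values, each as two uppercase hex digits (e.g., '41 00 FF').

After char 0 ('5'=57): chars_in_quartet=1 acc=0x39 bytes_emitted=0
After char 1 ('h'=33): chars_in_quartet=2 acc=0xE61 bytes_emitted=0
After char 2 ('u'=46): chars_in_quartet=3 acc=0x3986E bytes_emitted=0
After char 3 ('Q'=16): chars_in_quartet=4 acc=0xE61B90 -> emit E6 1B 90, reset; bytes_emitted=3
After char 4 ('1'=53): chars_in_quartet=1 acc=0x35 bytes_emitted=3
After char 5 ('V'=21): chars_in_quartet=2 acc=0xD55 bytes_emitted=3
After char 6 ('E'=4): chars_in_quartet=3 acc=0x35544 bytes_emitted=3
Padding '=': partial quartet acc=0x35544 -> emit D5 51; bytes_emitted=5

Answer: E6 1B 90 D5 51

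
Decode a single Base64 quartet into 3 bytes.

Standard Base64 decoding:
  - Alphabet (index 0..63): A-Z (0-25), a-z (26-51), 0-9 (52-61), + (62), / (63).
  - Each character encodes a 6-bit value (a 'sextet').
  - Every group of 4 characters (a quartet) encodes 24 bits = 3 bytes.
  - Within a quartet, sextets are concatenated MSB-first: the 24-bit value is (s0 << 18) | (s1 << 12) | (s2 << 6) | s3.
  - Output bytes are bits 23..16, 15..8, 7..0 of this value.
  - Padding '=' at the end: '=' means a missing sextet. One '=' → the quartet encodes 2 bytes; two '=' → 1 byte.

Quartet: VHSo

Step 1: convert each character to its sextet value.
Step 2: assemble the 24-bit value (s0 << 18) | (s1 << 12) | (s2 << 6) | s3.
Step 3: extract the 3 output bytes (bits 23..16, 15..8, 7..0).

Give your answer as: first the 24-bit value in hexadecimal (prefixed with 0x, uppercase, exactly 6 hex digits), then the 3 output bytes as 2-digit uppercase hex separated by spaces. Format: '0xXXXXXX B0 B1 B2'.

Answer: 0x5474A8 54 74 A8

Derivation:
Sextets: V=21, H=7, S=18, o=40
24-bit: (21<<18) | (7<<12) | (18<<6) | 40
      = 0x540000 | 0x007000 | 0x000480 | 0x000028
      = 0x5474A8
Bytes: (v>>16)&0xFF=54, (v>>8)&0xFF=74, v&0xFF=A8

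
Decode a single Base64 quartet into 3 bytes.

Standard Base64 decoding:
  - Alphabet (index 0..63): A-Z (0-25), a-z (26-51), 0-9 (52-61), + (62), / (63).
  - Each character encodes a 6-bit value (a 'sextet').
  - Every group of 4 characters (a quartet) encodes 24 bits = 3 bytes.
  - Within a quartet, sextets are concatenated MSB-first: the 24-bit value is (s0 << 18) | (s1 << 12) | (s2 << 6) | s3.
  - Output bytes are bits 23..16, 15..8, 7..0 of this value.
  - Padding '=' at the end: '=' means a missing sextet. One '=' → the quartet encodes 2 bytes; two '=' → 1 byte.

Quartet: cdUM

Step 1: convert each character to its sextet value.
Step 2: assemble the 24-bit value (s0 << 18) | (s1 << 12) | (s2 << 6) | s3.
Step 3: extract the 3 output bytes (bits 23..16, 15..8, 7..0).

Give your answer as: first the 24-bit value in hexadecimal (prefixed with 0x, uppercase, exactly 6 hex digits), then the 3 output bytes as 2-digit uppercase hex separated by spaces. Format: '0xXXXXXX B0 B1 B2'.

Sextets: c=28, d=29, U=20, M=12
24-bit: (28<<18) | (29<<12) | (20<<6) | 12
      = 0x700000 | 0x01D000 | 0x000500 | 0x00000C
      = 0x71D50C
Bytes: (v>>16)&0xFF=71, (v>>8)&0xFF=D5, v&0xFF=0C

Answer: 0x71D50C 71 D5 0C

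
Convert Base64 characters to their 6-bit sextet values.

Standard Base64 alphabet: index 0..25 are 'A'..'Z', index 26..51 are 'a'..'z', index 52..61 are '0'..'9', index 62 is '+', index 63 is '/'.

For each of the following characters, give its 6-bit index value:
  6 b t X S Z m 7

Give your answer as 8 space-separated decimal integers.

Answer: 58 27 45 23 18 25 38 59

Derivation:
'6': 0..9 range, 52 + ord('6') − ord('0') = 58
'b': a..z range, 26 + ord('b') − ord('a') = 27
't': a..z range, 26 + ord('t') − ord('a') = 45
'X': A..Z range, ord('X') − ord('A') = 23
'S': A..Z range, ord('S') − ord('A') = 18
'Z': A..Z range, ord('Z') − ord('A') = 25
'm': a..z range, 26 + ord('m') − ord('a') = 38
'7': 0..9 range, 52 + ord('7') − ord('0') = 59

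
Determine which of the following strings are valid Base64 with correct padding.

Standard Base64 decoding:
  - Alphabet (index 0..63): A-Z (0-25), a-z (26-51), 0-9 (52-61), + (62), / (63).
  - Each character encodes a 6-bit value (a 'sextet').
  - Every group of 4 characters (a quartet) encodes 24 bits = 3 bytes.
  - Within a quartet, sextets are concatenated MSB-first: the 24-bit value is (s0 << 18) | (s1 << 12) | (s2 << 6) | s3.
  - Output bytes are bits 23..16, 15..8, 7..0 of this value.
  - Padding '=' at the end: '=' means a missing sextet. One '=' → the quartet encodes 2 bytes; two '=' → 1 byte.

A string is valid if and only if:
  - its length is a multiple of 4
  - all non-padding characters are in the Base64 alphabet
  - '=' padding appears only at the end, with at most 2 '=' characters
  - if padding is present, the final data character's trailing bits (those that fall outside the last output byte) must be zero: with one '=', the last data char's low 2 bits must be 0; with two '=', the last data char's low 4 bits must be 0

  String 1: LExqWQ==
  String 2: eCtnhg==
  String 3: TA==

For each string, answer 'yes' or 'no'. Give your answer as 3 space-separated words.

String 1: 'LExqWQ==' → valid
String 2: 'eCtnhg==' → valid
String 3: 'TA==' → valid

Answer: yes yes yes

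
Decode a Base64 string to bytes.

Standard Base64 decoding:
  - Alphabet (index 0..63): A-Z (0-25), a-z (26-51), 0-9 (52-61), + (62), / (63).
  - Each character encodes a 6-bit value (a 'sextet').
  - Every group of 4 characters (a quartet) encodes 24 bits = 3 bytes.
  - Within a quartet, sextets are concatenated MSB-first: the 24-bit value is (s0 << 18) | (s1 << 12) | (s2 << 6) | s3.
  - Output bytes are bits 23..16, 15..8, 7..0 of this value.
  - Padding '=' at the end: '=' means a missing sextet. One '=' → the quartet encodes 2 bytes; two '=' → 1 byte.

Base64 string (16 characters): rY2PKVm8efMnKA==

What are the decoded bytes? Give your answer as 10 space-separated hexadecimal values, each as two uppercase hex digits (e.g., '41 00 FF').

After char 0 ('r'=43): chars_in_quartet=1 acc=0x2B bytes_emitted=0
After char 1 ('Y'=24): chars_in_quartet=2 acc=0xAD8 bytes_emitted=0
After char 2 ('2'=54): chars_in_quartet=3 acc=0x2B636 bytes_emitted=0
After char 3 ('P'=15): chars_in_quartet=4 acc=0xAD8D8F -> emit AD 8D 8F, reset; bytes_emitted=3
After char 4 ('K'=10): chars_in_quartet=1 acc=0xA bytes_emitted=3
After char 5 ('V'=21): chars_in_quartet=2 acc=0x295 bytes_emitted=3
After char 6 ('m'=38): chars_in_quartet=3 acc=0xA566 bytes_emitted=3
After char 7 ('8'=60): chars_in_quartet=4 acc=0x2959BC -> emit 29 59 BC, reset; bytes_emitted=6
After char 8 ('e'=30): chars_in_quartet=1 acc=0x1E bytes_emitted=6
After char 9 ('f'=31): chars_in_quartet=2 acc=0x79F bytes_emitted=6
After char 10 ('M'=12): chars_in_quartet=3 acc=0x1E7CC bytes_emitted=6
After char 11 ('n'=39): chars_in_quartet=4 acc=0x79F327 -> emit 79 F3 27, reset; bytes_emitted=9
After char 12 ('K'=10): chars_in_quartet=1 acc=0xA bytes_emitted=9
After char 13 ('A'=0): chars_in_quartet=2 acc=0x280 bytes_emitted=9
Padding '==': partial quartet acc=0x280 -> emit 28; bytes_emitted=10

Answer: AD 8D 8F 29 59 BC 79 F3 27 28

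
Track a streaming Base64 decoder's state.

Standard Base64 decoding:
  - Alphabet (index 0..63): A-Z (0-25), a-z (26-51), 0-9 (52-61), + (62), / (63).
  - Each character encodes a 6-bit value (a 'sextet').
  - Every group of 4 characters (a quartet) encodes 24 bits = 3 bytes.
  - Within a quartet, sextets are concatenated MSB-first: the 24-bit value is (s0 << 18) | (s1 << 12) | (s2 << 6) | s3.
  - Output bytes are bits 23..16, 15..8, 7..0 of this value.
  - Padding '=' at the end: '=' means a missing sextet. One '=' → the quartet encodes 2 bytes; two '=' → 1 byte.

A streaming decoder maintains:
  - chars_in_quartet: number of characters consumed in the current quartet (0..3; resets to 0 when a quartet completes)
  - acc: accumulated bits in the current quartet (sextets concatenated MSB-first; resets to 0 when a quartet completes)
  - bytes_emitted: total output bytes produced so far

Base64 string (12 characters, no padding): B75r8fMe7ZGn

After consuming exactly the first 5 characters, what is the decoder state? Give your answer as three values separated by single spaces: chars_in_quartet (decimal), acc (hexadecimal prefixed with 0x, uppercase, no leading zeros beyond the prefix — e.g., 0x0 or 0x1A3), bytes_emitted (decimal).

Answer: 1 0x3C 3

Derivation:
After char 0 ('B'=1): chars_in_quartet=1 acc=0x1 bytes_emitted=0
After char 1 ('7'=59): chars_in_quartet=2 acc=0x7B bytes_emitted=0
After char 2 ('5'=57): chars_in_quartet=3 acc=0x1EF9 bytes_emitted=0
After char 3 ('r'=43): chars_in_quartet=4 acc=0x7BE6B -> emit 07 BE 6B, reset; bytes_emitted=3
After char 4 ('8'=60): chars_in_quartet=1 acc=0x3C bytes_emitted=3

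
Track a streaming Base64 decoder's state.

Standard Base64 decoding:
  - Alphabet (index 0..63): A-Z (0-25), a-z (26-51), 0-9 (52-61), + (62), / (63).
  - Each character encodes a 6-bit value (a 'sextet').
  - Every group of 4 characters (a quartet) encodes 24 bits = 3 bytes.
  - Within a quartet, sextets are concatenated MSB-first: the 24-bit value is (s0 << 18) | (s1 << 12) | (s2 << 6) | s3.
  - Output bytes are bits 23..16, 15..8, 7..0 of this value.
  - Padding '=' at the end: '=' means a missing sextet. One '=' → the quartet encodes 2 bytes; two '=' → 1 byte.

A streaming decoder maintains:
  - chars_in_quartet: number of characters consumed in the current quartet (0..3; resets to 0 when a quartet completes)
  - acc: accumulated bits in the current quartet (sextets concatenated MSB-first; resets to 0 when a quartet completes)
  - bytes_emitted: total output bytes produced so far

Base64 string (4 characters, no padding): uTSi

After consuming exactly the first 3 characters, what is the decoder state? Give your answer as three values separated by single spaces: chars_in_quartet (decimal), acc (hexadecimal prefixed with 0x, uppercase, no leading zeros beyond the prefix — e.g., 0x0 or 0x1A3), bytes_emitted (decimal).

After char 0 ('u'=46): chars_in_quartet=1 acc=0x2E bytes_emitted=0
After char 1 ('T'=19): chars_in_quartet=2 acc=0xB93 bytes_emitted=0
After char 2 ('S'=18): chars_in_quartet=3 acc=0x2E4D2 bytes_emitted=0

Answer: 3 0x2E4D2 0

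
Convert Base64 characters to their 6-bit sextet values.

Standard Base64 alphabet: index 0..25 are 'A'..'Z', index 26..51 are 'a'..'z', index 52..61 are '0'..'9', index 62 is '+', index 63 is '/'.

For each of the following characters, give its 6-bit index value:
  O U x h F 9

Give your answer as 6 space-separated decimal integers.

Answer: 14 20 49 33 5 61

Derivation:
'O': A..Z range, ord('O') − ord('A') = 14
'U': A..Z range, ord('U') − ord('A') = 20
'x': a..z range, 26 + ord('x') − ord('a') = 49
'h': a..z range, 26 + ord('h') − ord('a') = 33
'F': A..Z range, ord('F') − ord('A') = 5
'9': 0..9 range, 52 + ord('9') − ord('0') = 61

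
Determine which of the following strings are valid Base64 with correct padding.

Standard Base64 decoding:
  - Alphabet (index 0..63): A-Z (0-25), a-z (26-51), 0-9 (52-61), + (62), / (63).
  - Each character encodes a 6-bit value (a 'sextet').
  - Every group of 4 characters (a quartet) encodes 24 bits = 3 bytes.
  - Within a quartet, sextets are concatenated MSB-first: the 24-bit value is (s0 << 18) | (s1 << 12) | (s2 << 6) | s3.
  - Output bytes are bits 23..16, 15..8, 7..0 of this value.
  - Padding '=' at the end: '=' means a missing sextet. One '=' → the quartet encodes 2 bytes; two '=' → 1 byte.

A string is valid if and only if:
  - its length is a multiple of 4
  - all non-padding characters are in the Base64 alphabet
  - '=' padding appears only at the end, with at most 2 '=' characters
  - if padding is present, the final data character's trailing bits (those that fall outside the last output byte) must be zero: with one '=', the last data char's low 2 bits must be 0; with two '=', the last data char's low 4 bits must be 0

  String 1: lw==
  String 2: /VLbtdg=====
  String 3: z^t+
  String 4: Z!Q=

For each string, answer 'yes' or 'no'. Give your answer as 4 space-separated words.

Answer: yes no no no

Derivation:
String 1: 'lw==' → valid
String 2: '/VLbtdg=====' → invalid (5 pad chars (max 2))
String 3: 'z^t+' → invalid (bad char(s): ['^'])
String 4: 'Z!Q=' → invalid (bad char(s): ['!'])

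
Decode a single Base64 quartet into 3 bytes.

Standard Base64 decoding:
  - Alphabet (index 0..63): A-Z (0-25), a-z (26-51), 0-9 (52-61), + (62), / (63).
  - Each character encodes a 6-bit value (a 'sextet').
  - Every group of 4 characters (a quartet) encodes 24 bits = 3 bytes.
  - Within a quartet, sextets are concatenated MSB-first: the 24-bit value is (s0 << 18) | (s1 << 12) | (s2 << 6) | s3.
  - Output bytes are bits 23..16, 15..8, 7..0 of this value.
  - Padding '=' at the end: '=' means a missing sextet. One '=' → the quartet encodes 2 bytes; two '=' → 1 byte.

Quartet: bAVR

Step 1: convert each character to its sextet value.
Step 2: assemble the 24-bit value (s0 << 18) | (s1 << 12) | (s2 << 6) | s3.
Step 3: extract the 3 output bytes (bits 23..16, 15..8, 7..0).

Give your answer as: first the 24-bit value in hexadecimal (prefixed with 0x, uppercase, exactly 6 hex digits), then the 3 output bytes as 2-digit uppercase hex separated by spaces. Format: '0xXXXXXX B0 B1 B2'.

Answer: 0x6C0551 6C 05 51

Derivation:
Sextets: b=27, A=0, V=21, R=17
24-bit: (27<<18) | (0<<12) | (21<<6) | 17
      = 0x6C0000 | 0x000000 | 0x000540 | 0x000011
      = 0x6C0551
Bytes: (v>>16)&0xFF=6C, (v>>8)&0xFF=05, v&0xFF=51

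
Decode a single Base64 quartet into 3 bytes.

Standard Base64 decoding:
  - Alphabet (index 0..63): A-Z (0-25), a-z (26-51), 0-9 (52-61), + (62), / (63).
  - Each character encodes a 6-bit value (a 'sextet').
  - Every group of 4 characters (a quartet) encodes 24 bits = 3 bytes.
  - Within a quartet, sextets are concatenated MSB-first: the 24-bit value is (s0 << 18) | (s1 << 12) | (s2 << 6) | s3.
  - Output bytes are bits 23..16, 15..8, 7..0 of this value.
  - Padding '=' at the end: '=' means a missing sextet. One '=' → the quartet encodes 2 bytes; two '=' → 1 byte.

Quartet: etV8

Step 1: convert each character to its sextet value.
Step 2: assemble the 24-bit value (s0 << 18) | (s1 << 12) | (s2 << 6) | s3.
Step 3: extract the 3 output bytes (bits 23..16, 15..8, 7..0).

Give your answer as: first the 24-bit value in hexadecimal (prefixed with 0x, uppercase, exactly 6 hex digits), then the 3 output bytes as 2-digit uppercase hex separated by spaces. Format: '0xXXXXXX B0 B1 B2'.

Answer: 0x7AD57C 7A D5 7C

Derivation:
Sextets: e=30, t=45, V=21, 8=60
24-bit: (30<<18) | (45<<12) | (21<<6) | 60
      = 0x780000 | 0x02D000 | 0x000540 | 0x00003C
      = 0x7AD57C
Bytes: (v>>16)&0xFF=7A, (v>>8)&0xFF=D5, v&0xFF=7C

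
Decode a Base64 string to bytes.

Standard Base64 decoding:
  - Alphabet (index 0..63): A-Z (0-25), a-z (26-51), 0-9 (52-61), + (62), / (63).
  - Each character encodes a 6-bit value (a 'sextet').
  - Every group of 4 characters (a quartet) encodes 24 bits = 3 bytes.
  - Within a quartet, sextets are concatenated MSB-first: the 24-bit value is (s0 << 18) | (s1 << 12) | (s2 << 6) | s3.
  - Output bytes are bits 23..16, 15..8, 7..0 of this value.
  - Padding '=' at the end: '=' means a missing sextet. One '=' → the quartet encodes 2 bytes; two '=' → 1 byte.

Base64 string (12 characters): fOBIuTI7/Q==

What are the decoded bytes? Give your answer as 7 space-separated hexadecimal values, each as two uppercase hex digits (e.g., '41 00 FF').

After char 0 ('f'=31): chars_in_quartet=1 acc=0x1F bytes_emitted=0
After char 1 ('O'=14): chars_in_quartet=2 acc=0x7CE bytes_emitted=0
After char 2 ('B'=1): chars_in_quartet=3 acc=0x1F381 bytes_emitted=0
After char 3 ('I'=8): chars_in_quartet=4 acc=0x7CE048 -> emit 7C E0 48, reset; bytes_emitted=3
After char 4 ('u'=46): chars_in_quartet=1 acc=0x2E bytes_emitted=3
After char 5 ('T'=19): chars_in_quartet=2 acc=0xB93 bytes_emitted=3
After char 6 ('I'=8): chars_in_quartet=3 acc=0x2E4C8 bytes_emitted=3
After char 7 ('7'=59): chars_in_quartet=4 acc=0xB9323B -> emit B9 32 3B, reset; bytes_emitted=6
After char 8 ('/'=63): chars_in_quartet=1 acc=0x3F bytes_emitted=6
After char 9 ('Q'=16): chars_in_quartet=2 acc=0xFD0 bytes_emitted=6
Padding '==': partial quartet acc=0xFD0 -> emit FD; bytes_emitted=7

Answer: 7C E0 48 B9 32 3B FD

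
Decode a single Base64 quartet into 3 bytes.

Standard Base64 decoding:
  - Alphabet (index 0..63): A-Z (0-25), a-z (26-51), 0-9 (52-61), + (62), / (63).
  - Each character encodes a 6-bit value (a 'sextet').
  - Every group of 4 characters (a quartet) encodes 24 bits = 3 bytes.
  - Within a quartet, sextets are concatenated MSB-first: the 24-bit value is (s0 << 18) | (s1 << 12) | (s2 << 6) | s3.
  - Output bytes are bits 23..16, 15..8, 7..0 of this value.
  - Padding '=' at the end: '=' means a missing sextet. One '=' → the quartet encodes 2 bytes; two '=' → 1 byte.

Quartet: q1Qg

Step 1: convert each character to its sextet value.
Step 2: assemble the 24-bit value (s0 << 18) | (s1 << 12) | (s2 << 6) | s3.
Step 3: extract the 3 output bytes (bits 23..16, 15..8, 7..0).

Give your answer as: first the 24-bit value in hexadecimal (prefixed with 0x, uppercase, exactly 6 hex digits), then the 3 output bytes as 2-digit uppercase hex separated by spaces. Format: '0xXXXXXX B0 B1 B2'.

Sextets: q=42, 1=53, Q=16, g=32
24-bit: (42<<18) | (53<<12) | (16<<6) | 32
      = 0xA80000 | 0x035000 | 0x000400 | 0x000020
      = 0xAB5420
Bytes: (v>>16)&0xFF=AB, (v>>8)&0xFF=54, v&0xFF=20

Answer: 0xAB5420 AB 54 20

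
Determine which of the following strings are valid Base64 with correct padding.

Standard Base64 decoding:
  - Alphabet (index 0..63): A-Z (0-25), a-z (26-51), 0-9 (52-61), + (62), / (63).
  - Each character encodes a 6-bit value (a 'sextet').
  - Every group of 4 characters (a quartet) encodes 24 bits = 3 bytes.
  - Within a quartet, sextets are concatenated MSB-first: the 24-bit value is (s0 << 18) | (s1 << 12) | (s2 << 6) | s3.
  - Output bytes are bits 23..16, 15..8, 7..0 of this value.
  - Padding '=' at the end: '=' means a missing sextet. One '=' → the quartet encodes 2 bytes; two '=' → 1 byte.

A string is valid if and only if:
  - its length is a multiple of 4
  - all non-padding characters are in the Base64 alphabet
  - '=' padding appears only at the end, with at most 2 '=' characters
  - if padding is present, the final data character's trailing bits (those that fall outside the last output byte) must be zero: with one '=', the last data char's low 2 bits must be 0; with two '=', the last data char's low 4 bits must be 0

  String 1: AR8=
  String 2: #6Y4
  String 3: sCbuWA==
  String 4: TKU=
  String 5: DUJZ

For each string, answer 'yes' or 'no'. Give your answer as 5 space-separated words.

String 1: 'AR8=' → valid
String 2: '#6Y4' → invalid (bad char(s): ['#'])
String 3: 'sCbuWA==' → valid
String 4: 'TKU=' → valid
String 5: 'DUJZ' → valid

Answer: yes no yes yes yes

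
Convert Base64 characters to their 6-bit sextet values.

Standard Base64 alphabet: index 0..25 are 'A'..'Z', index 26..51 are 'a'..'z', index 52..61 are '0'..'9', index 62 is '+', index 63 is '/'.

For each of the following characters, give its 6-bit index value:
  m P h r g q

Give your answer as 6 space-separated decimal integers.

Answer: 38 15 33 43 32 42

Derivation:
'm': a..z range, 26 + ord('m') − ord('a') = 38
'P': A..Z range, ord('P') − ord('A') = 15
'h': a..z range, 26 + ord('h') − ord('a') = 33
'r': a..z range, 26 + ord('r') − ord('a') = 43
'g': a..z range, 26 + ord('g') − ord('a') = 32
'q': a..z range, 26 + ord('q') − ord('a') = 42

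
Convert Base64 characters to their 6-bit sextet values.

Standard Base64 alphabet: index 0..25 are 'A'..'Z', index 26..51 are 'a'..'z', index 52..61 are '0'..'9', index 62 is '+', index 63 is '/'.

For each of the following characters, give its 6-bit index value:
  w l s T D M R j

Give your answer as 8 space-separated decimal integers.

Answer: 48 37 44 19 3 12 17 35

Derivation:
'w': a..z range, 26 + ord('w') − ord('a') = 48
'l': a..z range, 26 + ord('l') − ord('a') = 37
's': a..z range, 26 + ord('s') − ord('a') = 44
'T': A..Z range, ord('T') − ord('A') = 19
'D': A..Z range, ord('D') − ord('A') = 3
'M': A..Z range, ord('M') − ord('A') = 12
'R': A..Z range, ord('R') − ord('A') = 17
'j': a..z range, 26 + ord('j') − ord('a') = 35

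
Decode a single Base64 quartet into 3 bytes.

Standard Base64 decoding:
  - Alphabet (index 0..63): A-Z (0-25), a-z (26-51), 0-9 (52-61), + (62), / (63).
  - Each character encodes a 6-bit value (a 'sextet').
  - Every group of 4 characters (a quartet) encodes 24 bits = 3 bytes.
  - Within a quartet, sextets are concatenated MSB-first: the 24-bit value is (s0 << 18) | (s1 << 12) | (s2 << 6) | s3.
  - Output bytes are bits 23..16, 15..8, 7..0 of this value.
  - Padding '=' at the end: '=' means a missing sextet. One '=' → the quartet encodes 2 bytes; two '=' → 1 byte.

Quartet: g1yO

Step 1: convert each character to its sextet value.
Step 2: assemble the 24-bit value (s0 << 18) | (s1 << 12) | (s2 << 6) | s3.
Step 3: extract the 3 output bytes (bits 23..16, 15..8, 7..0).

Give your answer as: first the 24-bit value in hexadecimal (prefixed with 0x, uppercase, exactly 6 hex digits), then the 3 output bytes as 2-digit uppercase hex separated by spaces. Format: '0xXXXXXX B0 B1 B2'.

Answer: 0x835C8E 83 5C 8E

Derivation:
Sextets: g=32, 1=53, y=50, O=14
24-bit: (32<<18) | (53<<12) | (50<<6) | 14
      = 0x800000 | 0x035000 | 0x000C80 | 0x00000E
      = 0x835C8E
Bytes: (v>>16)&0xFF=83, (v>>8)&0xFF=5C, v&0xFF=8E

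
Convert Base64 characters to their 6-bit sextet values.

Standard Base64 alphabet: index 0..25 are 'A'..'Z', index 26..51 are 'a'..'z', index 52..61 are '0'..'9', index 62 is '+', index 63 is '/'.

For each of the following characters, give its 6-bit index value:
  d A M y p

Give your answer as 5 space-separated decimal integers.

'd': a..z range, 26 + ord('d') − ord('a') = 29
'A': A..Z range, ord('A') − ord('A') = 0
'M': A..Z range, ord('M') − ord('A') = 12
'y': a..z range, 26 + ord('y') − ord('a') = 50
'p': a..z range, 26 + ord('p') − ord('a') = 41

Answer: 29 0 12 50 41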